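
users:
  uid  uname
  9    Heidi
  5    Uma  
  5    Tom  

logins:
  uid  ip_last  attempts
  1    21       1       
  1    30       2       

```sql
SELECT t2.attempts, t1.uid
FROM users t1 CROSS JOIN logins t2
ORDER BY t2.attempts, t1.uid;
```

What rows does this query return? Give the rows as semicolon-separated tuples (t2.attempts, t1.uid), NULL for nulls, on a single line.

CROSS JOIN pairs every row of `users` with every row of `logins`: 3 × 2 = 6 rows.
After projecting and ordering:
t2.attempts | t1.uid
1 | 5
1 | 5
1 | 9
2 | 5
2 | 5
2 | 9

(1, 5); (1, 5); (1, 9); (2, 5); (2, 5); (2, 9)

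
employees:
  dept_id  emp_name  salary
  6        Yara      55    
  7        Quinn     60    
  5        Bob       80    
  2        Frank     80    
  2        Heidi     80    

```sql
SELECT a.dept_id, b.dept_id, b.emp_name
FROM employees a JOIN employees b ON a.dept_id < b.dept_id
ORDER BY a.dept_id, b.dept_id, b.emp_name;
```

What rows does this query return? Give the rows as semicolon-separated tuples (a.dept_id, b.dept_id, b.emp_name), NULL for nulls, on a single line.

(2, 5, Bob); (2, 5, Bob); (2, 6, Yara); (2, 6, Yara); (2, 7, Quinn); (2, 7, Quinn); (5, 6, Yara); (5, 7, Quinn); (6, 7, Quinn)

INNER JOIN keeps only pairs where the ON condition holds.
Matching on a.dept_id < b.dept_id.
- a[0] dept_id=6 → 1 match(es) in b → 1 row(s).
- a[1] dept_id=7 → no match; dropped.
- a[2] dept_id=5 → 2 match(es) in b → 2 row(s).
- a[3] dept_id=2 → 3 match(es) in b → 3 row(s).
- a[4] dept_id=2 → 3 match(es) in b → 3 row(s).
After projecting and ordering:
a.dept_id | b.dept_id | b.emp_name
2 | 5 | Bob
2 | 5 | Bob
2 | 6 | Yara
2 | 6 | Yara
2 | 7 | Quinn
2 | 7 | Quinn
5 | 6 | Yara
5 | 7 | Quinn
6 | 7 | Quinn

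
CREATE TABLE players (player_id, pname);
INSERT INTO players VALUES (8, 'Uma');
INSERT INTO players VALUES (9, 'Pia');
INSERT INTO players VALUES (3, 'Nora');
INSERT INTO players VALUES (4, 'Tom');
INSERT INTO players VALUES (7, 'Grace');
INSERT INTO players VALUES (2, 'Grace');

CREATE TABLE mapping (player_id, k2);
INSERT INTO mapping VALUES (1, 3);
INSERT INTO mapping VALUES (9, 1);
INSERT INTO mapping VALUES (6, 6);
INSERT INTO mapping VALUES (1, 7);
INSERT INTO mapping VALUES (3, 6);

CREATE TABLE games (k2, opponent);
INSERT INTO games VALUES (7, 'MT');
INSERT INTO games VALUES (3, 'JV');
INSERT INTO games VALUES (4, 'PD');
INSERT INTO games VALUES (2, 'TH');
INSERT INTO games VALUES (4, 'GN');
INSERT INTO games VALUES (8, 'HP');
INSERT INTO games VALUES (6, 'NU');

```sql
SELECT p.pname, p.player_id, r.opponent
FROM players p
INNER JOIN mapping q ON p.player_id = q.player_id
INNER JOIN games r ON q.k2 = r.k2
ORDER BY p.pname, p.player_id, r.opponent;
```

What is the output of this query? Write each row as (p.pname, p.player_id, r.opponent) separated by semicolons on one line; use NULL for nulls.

Step 1 — p INNER JOIN q on player_id → 2 row(s).
Then INNER JOIN `games r` on k2: keep only rows whose q.k2 appears in r.

(Nora, 3, NU)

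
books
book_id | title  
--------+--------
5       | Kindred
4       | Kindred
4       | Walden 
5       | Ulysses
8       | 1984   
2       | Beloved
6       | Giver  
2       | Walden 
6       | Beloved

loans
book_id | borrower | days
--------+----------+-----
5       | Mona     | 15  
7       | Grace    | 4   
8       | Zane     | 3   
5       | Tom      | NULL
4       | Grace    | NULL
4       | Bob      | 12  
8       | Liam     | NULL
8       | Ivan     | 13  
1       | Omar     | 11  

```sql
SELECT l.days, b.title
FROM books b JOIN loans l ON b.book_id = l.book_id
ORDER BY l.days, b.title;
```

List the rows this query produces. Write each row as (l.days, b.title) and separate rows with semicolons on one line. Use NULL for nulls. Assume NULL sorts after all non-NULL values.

(3, 1984); (12, Kindred); (12, Walden); (13, 1984); (15, Kindred); (15, Ulysses); (NULL, 1984); (NULL, Kindred); (NULL, Kindred); (NULL, Ulysses); (NULL, Walden)

INNER JOIN keeps only pairs where the ON condition holds.
Matching on b.book_id = l.book_id.
- b row (book_id=5): matches 2 l row(s) → 2 output row(s).
- b row (book_id=4): matches 2 l row(s) → 2 output row(s).
- b row (book_id=4): matches 2 l row(s) → 2 output row(s).
- b row (book_id=5): matches 2 l row(s) → 2 output row(s).
- b row (book_id=8): matches 3 l row(s) → 3 output row(s).
- b row (book_id=2): no match → dropped.
- b row (book_id=6): no match → dropped.
- b row (book_id=2): no match → dropped.
- b row (book_id=6): no match → dropped.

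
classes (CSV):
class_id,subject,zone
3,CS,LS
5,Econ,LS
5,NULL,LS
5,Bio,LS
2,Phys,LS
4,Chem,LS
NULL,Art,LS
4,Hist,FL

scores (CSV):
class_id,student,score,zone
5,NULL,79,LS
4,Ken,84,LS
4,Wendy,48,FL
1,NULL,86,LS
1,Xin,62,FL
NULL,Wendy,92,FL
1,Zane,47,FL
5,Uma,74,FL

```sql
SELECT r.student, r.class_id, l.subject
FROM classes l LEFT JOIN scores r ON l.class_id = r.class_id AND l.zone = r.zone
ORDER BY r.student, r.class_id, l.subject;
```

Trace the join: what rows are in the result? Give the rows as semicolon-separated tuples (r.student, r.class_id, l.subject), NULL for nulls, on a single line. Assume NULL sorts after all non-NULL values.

(Ken, 4, Chem); (Wendy, 4, Hist); (NULL, 5, Bio); (NULL, 5, Econ); (NULL, 5, NULL); (NULL, NULL, Art); (NULL, NULL, CS); (NULL, NULL, Phys)

LEFT JOIN keeps every row from `classes`; unmatched rows get NULL for `scores`'s columns.
Matching on l.class_id = r.class_id AND l.zone = r.zone. A NULL in a compared column never satisfies the condition.
Matched pairs: 5; unmatched l rows kept: 3.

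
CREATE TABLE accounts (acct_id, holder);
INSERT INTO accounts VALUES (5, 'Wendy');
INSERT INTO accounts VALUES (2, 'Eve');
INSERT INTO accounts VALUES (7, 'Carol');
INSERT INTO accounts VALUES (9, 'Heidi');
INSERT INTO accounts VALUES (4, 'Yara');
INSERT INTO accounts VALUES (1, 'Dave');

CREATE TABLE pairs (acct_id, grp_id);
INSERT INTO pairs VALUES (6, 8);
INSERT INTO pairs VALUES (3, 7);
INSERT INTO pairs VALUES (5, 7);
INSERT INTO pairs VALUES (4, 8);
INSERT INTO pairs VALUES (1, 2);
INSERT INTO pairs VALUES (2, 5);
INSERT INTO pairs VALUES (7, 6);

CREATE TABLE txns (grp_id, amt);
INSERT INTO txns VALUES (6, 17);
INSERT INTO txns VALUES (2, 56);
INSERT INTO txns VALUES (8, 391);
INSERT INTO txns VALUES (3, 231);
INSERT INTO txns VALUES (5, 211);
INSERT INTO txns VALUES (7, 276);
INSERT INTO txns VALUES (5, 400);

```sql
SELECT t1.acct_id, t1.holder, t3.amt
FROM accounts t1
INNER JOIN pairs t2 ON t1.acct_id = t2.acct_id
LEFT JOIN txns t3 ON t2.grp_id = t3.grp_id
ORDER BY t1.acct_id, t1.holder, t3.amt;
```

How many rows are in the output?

Step 1 — t1 INNER JOIN t2 on acct_id → 5 row(s).
Then LEFT JOIN `txns t3` on grp_id: each of those 5 rows is kept; rows whose t2.grp_id has no match in t3 get NULL for t3's columns.
Result: 6 row(s).

6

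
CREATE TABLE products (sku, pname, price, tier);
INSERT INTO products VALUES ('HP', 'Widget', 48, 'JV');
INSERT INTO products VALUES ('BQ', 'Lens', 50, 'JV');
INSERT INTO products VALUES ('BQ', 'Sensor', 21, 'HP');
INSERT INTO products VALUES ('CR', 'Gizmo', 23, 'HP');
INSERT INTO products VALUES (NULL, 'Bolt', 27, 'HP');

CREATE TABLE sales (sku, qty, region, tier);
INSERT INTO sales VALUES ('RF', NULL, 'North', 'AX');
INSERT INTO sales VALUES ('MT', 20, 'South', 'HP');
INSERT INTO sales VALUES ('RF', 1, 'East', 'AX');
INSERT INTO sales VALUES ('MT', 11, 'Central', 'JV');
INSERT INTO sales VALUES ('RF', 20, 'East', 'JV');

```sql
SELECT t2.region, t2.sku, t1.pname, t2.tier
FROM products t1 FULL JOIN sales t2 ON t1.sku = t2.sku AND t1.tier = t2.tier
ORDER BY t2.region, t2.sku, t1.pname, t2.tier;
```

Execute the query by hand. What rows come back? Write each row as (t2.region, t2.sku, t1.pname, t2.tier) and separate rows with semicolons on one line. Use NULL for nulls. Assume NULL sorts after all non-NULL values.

FULL OUTER JOIN keeps every row from both sides; unmatched rows get NULL for the other side's columns.
Matching on t1.sku = t2.sku AND t1.tier = t2.tier. A NULL in a compared column never satisfies the condition.
- sku=HP, tier=JV: no t2 row matches, row kept with t2 columns NULL.
- sku=BQ, tier=JV: no t2 row matches, row kept with t2 columns NULL.
- sku=BQ, tier=HP: no t2 row matches, row kept with t2 columns NULL.
- sku=CR, tier=HP: no t2 row matches, row kept with t2 columns NULL.
- sku=NULL, tier=HP: no t2 row matches, row kept with t2 columns NULL.
- 5 t2 row(s) had no t1 match → kept, t1 columns NULL.
After projecting and ordering:
t2.region | t2.sku | t1.pname | t2.tier
Central | MT | NULL | JV
East | RF | NULL | AX
East | RF | NULL | JV
North | RF | NULL | AX
South | MT | NULL | HP
NULL | NULL | Bolt | NULL
NULL | NULL | Gizmo | NULL
NULL | NULL | Lens | NULL
NULL | NULL | Sensor | NULL
NULL | NULL | Widget | NULL

(Central, MT, NULL, JV); (East, RF, NULL, AX); (East, RF, NULL, JV); (North, RF, NULL, AX); (South, MT, NULL, HP); (NULL, NULL, Bolt, NULL); (NULL, NULL, Gizmo, NULL); (NULL, NULL, Lens, NULL); (NULL, NULL, Sensor, NULL); (NULL, NULL, Widget, NULL)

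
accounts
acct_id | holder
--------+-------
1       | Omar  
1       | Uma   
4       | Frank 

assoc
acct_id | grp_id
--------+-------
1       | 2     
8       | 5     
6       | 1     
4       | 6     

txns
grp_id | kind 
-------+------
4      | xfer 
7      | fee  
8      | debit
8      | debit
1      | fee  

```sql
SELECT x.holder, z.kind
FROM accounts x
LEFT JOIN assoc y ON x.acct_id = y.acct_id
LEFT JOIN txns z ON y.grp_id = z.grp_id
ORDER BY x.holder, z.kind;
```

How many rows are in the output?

3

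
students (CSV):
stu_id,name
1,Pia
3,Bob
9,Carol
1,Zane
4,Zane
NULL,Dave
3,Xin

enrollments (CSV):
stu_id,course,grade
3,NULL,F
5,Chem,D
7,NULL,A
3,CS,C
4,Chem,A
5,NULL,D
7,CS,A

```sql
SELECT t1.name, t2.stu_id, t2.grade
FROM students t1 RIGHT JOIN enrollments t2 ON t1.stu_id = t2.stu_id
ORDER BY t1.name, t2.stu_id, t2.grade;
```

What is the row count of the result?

9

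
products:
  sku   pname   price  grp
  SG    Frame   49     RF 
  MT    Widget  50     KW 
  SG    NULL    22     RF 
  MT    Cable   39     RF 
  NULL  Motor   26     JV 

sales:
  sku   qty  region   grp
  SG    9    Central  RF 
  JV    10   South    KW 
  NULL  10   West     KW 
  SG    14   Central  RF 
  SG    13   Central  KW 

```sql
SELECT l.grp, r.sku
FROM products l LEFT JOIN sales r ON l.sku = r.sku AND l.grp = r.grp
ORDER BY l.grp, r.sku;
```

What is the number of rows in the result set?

LEFT JOIN keeps every row from `products`; unmatched rows get NULL for `sales`'s columns.
Matching on l.sku = r.sku AND l.grp = r.grp. A NULL in a compared column never satisfies the condition.
Matched pairs: 4; unmatched l rows kept: 3.
Total: 4 matched + 3 padded = 7 rows.

7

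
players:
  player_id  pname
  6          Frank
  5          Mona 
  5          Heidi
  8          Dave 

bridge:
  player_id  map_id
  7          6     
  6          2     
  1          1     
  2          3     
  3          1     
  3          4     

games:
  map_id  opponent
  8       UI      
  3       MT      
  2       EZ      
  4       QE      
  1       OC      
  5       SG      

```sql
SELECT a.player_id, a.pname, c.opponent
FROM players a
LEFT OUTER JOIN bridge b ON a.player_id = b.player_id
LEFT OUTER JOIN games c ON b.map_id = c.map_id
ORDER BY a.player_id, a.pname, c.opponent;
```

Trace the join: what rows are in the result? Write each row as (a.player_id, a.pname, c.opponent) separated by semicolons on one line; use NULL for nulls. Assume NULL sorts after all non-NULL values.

Evaluate left to right. First `players a LEFT JOIN bridge b` on player_id: 4 row(s).
Then LEFT JOIN `games c` on map_id: each of those 4 rows is kept; rows whose b.map_id has no match in c get NULL for c's columns.

(5, Heidi, NULL); (5, Mona, NULL); (6, Frank, EZ); (8, Dave, NULL)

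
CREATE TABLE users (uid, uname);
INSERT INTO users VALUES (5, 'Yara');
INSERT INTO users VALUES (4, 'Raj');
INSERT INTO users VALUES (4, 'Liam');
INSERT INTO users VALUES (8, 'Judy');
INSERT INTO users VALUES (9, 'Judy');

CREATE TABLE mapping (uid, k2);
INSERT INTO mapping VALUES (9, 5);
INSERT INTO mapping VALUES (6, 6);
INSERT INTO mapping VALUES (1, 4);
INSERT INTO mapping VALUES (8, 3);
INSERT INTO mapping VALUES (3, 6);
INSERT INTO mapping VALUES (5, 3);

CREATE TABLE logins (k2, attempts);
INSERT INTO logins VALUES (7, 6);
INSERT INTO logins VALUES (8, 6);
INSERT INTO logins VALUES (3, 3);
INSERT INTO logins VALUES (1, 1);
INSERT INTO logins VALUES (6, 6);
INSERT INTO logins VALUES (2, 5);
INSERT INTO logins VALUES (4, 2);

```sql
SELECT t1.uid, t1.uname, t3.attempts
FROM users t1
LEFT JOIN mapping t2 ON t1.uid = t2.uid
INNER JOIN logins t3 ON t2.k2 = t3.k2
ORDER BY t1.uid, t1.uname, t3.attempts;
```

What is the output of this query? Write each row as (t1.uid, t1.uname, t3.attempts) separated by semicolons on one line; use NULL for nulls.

Step 1 — t1 LEFT JOIN t2 on uid → 5 row(s).
Then INNER JOIN `logins t3` on k2: keep only rows whose t2.k2 appears in t3.

(5, Yara, 3); (8, Judy, 3)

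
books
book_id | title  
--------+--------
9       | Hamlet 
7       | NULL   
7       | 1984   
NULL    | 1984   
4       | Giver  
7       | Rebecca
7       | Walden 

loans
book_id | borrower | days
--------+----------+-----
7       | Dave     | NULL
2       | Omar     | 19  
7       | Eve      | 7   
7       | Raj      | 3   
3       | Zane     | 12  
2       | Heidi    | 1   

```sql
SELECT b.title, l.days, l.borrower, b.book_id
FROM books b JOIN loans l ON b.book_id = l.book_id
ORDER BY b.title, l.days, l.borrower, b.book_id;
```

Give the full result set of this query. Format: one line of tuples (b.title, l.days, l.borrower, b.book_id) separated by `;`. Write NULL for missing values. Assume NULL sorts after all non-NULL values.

INNER JOIN keeps only pairs where the ON condition holds.
Matching on b.book_id = l.book_id. A NULL in a compared column never satisfies the condition.
- b (book_id=9) has no partner → excluded.
- b (book_id=7) pairs with 3 row(s) of l.
- b (book_id=7) pairs with 3 row(s) of l.
- b (book_id=NULL) has no partner → excluded.
- b (book_id=4) has no partner → excluded.
- b (book_id=7) pairs with 3 row(s) of l.
- b (book_id=7) pairs with 3 row(s) of l.

(1984, 3, Raj, 7); (1984, 7, Eve, 7); (1984, NULL, Dave, 7); (Rebecca, 3, Raj, 7); (Rebecca, 7, Eve, 7); (Rebecca, NULL, Dave, 7); (Walden, 3, Raj, 7); (Walden, 7, Eve, 7); (Walden, NULL, Dave, 7); (NULL, 3, Raj, 7); (NULL, 7, Eve, 7); (NULL, NULL, Dave, 7)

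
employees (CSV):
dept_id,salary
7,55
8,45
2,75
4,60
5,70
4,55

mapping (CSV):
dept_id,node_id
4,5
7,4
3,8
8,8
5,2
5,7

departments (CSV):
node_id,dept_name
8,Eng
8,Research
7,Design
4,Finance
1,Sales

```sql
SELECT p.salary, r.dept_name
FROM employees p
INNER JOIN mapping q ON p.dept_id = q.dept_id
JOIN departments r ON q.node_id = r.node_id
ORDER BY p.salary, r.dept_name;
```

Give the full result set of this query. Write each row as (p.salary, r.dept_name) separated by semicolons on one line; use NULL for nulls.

(45, Eng); (45, Research); (55, Finance); (70, Design)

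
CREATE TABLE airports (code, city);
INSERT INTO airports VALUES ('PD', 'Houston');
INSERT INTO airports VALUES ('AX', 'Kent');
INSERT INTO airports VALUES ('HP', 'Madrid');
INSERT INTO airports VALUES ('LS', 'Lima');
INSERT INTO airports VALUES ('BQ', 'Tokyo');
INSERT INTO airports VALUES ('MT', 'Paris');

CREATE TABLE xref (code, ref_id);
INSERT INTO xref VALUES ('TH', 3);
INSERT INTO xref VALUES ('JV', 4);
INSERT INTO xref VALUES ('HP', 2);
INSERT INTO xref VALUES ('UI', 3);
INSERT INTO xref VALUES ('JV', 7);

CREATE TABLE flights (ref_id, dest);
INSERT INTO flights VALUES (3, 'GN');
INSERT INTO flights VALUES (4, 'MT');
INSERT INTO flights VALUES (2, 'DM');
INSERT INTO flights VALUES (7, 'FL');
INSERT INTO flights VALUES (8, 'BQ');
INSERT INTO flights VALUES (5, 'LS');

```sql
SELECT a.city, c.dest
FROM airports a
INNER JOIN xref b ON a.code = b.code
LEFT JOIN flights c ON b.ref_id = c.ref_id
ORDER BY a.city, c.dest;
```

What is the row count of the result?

1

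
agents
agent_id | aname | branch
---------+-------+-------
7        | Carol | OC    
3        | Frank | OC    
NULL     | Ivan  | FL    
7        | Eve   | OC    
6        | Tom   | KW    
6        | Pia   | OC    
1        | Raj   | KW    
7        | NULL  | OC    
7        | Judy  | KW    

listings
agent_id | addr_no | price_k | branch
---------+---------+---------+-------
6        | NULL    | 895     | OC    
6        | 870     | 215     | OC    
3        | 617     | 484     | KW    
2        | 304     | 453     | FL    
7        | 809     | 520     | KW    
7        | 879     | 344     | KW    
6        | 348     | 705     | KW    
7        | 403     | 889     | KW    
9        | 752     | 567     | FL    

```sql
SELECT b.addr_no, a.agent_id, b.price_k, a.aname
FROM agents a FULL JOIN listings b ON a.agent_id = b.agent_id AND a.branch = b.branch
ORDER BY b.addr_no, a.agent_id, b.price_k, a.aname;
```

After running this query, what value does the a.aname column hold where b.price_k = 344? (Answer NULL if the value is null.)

Judy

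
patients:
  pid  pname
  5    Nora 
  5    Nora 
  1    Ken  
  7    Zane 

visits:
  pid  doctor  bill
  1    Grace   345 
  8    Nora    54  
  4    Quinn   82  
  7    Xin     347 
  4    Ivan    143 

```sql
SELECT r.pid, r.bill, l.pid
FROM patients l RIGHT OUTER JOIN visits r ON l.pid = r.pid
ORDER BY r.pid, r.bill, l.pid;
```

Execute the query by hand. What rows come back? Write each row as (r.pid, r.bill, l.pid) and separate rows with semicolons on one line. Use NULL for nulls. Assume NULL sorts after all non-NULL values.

(1, 345, 1); (4, 82, NULL); (4, 143, NULL); (7, 347, 7); (8, 54, NULL)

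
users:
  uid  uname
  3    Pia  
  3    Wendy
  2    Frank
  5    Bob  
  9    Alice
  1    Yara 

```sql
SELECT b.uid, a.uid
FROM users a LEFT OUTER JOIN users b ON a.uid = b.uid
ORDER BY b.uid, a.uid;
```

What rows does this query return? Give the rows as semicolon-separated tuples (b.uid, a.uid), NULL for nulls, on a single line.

LEFT JOIN keeps every row from `users a`; unmatched rows get NULL for `users b`'s columns.
Matching on a.uid = b.uid.
- a (uid=3) pairs with 2 row(s) of b.
- a (uid=3) pairs with 2 row(s) of b.
- a (uid=2) pairs with 1 row(s) of b.
- a (uid=5) pairs with 1 row(s) of b.
- a (uid=9) pairs with 1 row(s) of b.
- a (uid=1) pairs with 1 row(s) of b.
After projecting and ordering:
b.uid | a.uid
1 | 1
2 | 2
3 | 3
3 | 3
3 | 3
3 | 3
5 | 5
9 | 9

(1, 1); (2, 2); (3, 3); (3, 3); (3, 3); (3, 3); (5, 5); (9, 9)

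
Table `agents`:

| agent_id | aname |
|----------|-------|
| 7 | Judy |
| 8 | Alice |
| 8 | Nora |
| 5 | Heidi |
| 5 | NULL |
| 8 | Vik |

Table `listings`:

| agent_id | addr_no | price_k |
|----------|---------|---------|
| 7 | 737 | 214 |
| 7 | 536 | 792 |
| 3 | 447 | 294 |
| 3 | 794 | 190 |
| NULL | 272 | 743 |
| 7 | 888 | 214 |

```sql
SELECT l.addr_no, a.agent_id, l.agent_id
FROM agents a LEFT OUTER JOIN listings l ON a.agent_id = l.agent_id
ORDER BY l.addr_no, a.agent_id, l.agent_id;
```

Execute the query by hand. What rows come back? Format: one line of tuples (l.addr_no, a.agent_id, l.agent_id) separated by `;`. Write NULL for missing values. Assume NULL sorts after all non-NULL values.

(536, 7, 7); (737, 7, 7); (888, 7, 7); (NULL, 5, NULL); (NULL, 5, NULL); (NULL, 8, NULL); (NULL, 8, NULL); (NULL, 8, NULL)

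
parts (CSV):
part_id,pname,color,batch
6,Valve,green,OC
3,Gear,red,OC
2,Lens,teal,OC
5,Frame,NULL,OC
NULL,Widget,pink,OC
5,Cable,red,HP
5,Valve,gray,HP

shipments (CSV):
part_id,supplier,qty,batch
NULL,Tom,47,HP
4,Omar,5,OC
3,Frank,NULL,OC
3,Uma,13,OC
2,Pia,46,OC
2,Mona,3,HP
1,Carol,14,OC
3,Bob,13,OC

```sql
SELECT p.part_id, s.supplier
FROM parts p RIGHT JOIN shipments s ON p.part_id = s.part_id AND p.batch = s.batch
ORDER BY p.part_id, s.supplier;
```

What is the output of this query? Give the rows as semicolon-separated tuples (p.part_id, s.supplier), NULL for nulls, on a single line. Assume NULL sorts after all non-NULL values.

RIGHT JOIN keeps every row from `shipments`; unmatched rows get NULL for `parts`'s columns.
Matching on p.part_id = s.part_id AND p.batch = s.batch. A NULL in a compared column never satisfies the condition.
- p[0] part_id=6, batch=OC → no match.
- p[1] part_id=3, batch=OC → 3 match(es) in s → 3 row(s).
- p[2] part_id=2, batch=OC → 1 match(es) in s → 1 row(s).
- p[3] part_id=5, batch=OC → no match.
- p[4] part_id=NULL, batch=OC → no match.
- p[5] part_id=5, batch=HP → no match.
- p[6] part_id=5, batch=HP → no match.
- plus 4 unmatched s row(s), each kept with NULL p columns.
After projecting and ordering:
p.part_id | s.supplier
2 | Pia
3 | Bob
3 | Frank
3 | Uma
NULL | Carol
NULL | Mona
NULL | Omar
NULL | Tom

(2, Pia); (3, Bob); (3, Frank); (3, Uma); (NULL, Carol); (NULL, Mona); (NULL, Omar); (NULL, Tom)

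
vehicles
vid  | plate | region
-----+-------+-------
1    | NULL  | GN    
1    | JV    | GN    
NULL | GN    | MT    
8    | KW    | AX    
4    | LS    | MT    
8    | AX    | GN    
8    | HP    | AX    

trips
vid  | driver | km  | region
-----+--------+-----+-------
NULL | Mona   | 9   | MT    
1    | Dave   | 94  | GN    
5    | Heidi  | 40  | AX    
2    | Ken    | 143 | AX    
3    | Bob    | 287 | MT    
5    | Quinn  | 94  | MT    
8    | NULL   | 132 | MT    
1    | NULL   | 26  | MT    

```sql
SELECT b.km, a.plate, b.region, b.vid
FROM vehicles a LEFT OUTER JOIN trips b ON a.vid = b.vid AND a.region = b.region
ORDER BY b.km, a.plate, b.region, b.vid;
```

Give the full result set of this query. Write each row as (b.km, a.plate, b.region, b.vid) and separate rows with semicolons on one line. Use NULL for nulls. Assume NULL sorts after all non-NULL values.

(94, JV, GN, 1); (94, NULL, GN, 1); (NULL, AX, NULL, NULL); (NULL, GN, NULL, NULL); (NULL, HP, NULL, NULL); (NULL, KW, NULL, NULL); (NULL, LS, NULL, NULL)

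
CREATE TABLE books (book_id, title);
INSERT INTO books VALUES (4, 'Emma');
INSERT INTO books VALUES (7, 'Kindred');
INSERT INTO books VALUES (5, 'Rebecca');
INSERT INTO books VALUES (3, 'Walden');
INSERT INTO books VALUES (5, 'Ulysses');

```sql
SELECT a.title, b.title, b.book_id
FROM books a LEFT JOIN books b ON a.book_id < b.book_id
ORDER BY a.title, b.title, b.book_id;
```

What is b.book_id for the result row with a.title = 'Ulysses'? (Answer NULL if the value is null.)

7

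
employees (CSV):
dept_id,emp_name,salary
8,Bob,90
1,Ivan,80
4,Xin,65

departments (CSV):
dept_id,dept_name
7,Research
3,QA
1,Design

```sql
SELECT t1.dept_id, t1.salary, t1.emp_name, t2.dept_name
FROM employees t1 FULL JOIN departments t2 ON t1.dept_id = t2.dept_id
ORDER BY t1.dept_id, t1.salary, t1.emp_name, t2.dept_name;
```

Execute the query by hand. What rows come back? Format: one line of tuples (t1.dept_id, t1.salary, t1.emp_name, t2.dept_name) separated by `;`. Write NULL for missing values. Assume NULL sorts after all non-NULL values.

FULL OUTER JOIN keeps every row from both sides; unmatched rows get NULL for the other side's columns.
Matching on t1.dept_id = t2.dept_id.
Matched pairs: 1; unmatched t1 rows kept: 2; unmatched t2 rows kept: 2.

(1, 80, Ivan, Design); (4, 65, Xin, NULL); (8, 90, Bob, NULL); (NULL, NULL, NULL, QA); (NULL, NULL, NULL, Research)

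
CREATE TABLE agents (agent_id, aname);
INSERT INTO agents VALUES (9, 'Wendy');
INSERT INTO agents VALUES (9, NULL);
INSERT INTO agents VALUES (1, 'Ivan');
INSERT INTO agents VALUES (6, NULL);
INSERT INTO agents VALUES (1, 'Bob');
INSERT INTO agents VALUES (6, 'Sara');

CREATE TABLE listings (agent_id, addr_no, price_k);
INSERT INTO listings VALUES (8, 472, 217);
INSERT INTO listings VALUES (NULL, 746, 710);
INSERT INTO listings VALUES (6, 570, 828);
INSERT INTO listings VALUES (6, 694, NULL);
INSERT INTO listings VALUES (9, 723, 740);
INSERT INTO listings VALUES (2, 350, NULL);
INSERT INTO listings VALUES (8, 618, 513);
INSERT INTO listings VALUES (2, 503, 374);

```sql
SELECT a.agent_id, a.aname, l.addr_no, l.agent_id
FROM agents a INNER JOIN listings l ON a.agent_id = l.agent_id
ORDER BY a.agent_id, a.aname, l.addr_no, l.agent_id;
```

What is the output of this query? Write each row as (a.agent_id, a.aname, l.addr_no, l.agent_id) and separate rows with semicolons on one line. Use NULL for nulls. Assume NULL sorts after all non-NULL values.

(6, Sara, 570, 6); (6, Sara, 694, 6); (6, NULL, 570, 6); (6, NULL, 694, 6); (9, Wendy, 723, 9); (9, NULL, 723, 9)

INNER JOIN keeps only pairs where the ON condition holds.
Matching on a.agent_id = l.agent_id. A NULL in a compared column never satisfies the condition.
- agent_id=9: 1 matching l row(s), so 1 row(s) emitted.
- agent_id=9: 1 matching l row(s), so 1 row(s) emitted.
- agent_id=1: no matching l row, dropped.
- agent_id=6: 2 matching l row(s), so 2 row(s) emitted.
- agent_id=1: no matching l row, dropped.
- agent_id=6: 2 matching l row(s), so 2 row(s) emitted.
After projecting and ordering:
a.agent_id | a.aname | l.addr_no | l.agent_id
6 | Sara | 570 | 6
6 | Sara | 694 | 6
6 | NULL | 570 | 6
6 | NULL | 694 | 6
9 | Wendy | 723 | 9
9 | NULL | 723 | 9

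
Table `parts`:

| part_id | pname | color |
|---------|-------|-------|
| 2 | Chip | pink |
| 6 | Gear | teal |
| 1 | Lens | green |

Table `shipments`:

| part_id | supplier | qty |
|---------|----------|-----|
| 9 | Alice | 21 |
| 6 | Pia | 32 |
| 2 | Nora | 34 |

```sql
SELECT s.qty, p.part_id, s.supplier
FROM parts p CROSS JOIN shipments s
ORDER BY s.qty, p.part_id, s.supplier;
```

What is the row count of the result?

CROSS JOIN pairs every row of `parts` with every row of `shipments`: 3 × 3 = 9 rows.

9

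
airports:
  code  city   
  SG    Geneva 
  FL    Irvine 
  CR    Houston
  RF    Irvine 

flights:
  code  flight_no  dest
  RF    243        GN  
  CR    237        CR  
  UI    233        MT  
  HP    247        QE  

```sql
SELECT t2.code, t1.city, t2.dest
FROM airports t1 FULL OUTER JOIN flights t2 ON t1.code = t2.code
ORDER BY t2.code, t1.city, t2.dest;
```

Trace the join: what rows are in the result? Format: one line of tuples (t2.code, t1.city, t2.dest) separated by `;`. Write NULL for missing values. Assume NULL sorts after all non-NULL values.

(CR, Houston, CR); (HP, NULL, QE); (RF, Irvine, GN); (UI, NULL, MT); (NULL, Geneva, NULL); (NULL, Irvine, NULL)

FULL OUTER JOIN keeps every row from both sides; unmatched rows get NULL for the other side's columns.
Matching on t1.code = t2.code.
Matched pairs: 2; unmatched t1 rows kept: 2; unmatched t2 rows kept: 2.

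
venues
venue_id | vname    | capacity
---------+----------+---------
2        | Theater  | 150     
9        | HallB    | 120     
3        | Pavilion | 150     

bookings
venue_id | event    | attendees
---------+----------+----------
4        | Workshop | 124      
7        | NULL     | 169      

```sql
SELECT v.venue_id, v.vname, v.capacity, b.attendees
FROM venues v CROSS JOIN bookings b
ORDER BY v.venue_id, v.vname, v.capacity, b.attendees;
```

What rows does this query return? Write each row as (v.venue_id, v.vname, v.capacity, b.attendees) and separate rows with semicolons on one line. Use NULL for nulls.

(2, Theater, 150, 124); (2, Theater, 150, 169); (3, Pavilion, 150, 124); (3, Pavilion, 150, 169); (9, HallB, 120, 124); (9, HallB, 120, 169)

CROSS JOIN pairs every row of `venues` with every row of `bookings`: 3 × 2 = 6 rows.
After projecting and ordering:
v.venue_id | v.vname | v.capacity | b.attendees
2 | Theater | 150 | 124
2 | Theater | 150 | 169
3 | Pavilion | 150 | 124
3 | Pavilion | 150 | 169
9 | HallB | 120 | 124
9 | HallB | 120 | 169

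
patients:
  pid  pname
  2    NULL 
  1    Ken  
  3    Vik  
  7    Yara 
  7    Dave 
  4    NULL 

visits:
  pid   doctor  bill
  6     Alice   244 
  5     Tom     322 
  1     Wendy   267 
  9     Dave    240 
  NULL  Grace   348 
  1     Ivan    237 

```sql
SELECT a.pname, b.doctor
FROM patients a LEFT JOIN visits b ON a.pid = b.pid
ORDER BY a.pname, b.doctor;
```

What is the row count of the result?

7

LEFT JOIN keeps every row from `patients`; unmatched rows get NULL for `visits`'s columns.
Matching on a.pid = b.pid. A NULL in a compared column never satisfies the condition.
- a (pid=2) has no partner → padded with NULL.
- a (pid=1) pairs with 2 row(s) of b.
- a (pid=3) has no partner → padded with NULL.
- a (pid=7) has no partner → padded with NULL.
- a (pid=7) has no partner → padded with NULL.
- a (pid=4) has no partner → padded with NULL.
Total: 2 matched + 5 padded = 7 rows.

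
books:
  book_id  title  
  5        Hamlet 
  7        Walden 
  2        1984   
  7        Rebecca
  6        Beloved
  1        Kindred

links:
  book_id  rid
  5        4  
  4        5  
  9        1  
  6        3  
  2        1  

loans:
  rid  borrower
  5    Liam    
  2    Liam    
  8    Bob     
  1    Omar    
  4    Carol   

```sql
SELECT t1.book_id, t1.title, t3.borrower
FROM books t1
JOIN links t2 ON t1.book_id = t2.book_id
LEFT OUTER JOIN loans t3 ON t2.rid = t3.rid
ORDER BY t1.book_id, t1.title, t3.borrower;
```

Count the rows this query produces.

3

Evaluate left to right. First `books t1 INNER JOIN links t2` on book_id: 3 row(s).
Then LEFT JOIN `loans t3` on rid: each of those 3 rows is kept; rows whose t2.rid has no match in t3 get NULL for t3's columns.
Result: 3 row(s).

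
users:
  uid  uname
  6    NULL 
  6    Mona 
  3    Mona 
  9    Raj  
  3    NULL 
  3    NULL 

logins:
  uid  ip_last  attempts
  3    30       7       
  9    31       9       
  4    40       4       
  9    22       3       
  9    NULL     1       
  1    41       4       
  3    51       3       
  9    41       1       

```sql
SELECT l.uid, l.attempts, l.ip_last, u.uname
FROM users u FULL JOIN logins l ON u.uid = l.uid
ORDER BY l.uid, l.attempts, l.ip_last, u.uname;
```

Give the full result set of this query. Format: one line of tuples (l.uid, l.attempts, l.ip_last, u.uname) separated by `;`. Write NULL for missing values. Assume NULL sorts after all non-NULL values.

(1, 4, 41, NULL); (3, 3, 51, Mona); (3, 3, 51, NULL); (3, 3, 51, NULL); (3, 7, 30, Mona); (3, 7, 30, NULL); (3, 7, 30, NULL); (4, 4, 40, NULL); (9, 1, 41, Raj); (9, 1, NULL, Raj); (9, 3, 22, Raj); (9, 9, 31, Raj); (NULL, NULL, NULL, Mona); (NULL, NULL, NULL, NULL)

FULL OUTER JOIN keeps every row from both sides; unmatched rows get NULL for the other side's columns.
Matching on u.uid = l.uid.
Matched pairs: 10; unmatched u rows kept: 2; unmatched l rows kept: 2.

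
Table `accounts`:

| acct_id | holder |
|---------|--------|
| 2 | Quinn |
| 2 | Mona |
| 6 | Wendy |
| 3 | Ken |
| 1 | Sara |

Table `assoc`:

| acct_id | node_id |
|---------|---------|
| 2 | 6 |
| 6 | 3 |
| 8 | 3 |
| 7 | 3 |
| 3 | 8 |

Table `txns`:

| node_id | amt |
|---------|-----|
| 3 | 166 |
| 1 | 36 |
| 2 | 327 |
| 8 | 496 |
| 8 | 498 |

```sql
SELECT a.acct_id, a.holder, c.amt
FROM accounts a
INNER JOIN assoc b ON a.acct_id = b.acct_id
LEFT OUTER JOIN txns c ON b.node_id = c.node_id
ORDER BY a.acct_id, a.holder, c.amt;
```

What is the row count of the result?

5

Step 1 — a INNER JOIN b on acct_id → 4 row(s).
Then LEFT JOIN `txns c` on node_id: each of those 4 rows is kept; rows whose b.node_id has no match in c get NULL for c's columns.
Result: 5 row(s).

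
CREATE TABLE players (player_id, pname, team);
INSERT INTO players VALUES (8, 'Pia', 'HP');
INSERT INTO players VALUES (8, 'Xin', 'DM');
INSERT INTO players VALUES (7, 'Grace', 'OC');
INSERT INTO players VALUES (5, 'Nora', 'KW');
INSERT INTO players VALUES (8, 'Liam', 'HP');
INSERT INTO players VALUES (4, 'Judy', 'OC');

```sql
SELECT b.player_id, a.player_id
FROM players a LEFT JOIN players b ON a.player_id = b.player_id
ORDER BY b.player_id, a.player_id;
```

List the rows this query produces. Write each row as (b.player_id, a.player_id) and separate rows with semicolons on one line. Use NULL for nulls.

LEFT JOIN keeps every row from `players a`; unmatched rows get NULL for `players b`'s columns.
Matching on a.player_id = b.player_id.
- a row (player_id=8): matches 3 b row(s) → 3 output row(s).
- a row (player_id=8): matches 3 b row(s) → 3 output row(s).
- a row (player_id=7): matches 1 b row(s) → 1 output row(s).
- a row (player_id=5): matches 1 b row(s) → 1 output row(s).
- a row (player_id=8): matches 3 b row(s) → 3 output row(s).
- a row (player_id=4): matches 1 b row(s) → 1 output row(s).

(4, 4); (5, 5); (7, 7); (8, 8); (8, 8); (8, 8); (8, 8); (8, 8); (8, 8); (8, 8); (8, 8); (8, 8)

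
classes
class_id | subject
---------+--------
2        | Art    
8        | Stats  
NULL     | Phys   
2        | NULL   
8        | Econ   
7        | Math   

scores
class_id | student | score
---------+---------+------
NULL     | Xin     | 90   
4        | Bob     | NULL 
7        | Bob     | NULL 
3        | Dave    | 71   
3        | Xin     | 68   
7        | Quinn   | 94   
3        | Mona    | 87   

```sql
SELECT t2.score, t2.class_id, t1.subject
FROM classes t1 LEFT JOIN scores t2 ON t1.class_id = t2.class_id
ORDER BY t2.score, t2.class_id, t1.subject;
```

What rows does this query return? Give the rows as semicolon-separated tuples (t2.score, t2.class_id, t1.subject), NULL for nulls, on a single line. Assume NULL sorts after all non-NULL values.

(94, 7, Math); (NULL, 7, Math); (NULL, NULL, Art); (NULL, NULL, Econ); (NULL, NULL, Phys); (NULL, NULL, Stats); (NULL, NULL, NULL)

LEFT JOIN keeps every row from `classes`; unmatched rows get NULL for `scores`'s columns.
Matching on t1.class_id = t2.class_id. A NULL in a compared column never satisfies the condition.
- t1 (class_id=2) has no partner → padded with NULL.
- t1 (class_id=8) has no partner → padded with NULL.
- t1 (class_id=NULL) has no partner → padded with NULL.
- t1 (class_id=2) has no partner → padded with NULL.
- t1 (class_id=8) has no partner → padded with NULL.
- t1 (class_id=7) pairs with 2 row(s) of t2.
After projecting and ordering:
t2.score | t2.class_id | t1.subject
94 | 7 | Math
NULL | 7 | Math
NULL | NULL | Art
NULL | NULL | Econ
NULL | NULL | Phys
NULL | NULL | Stats
NULL | NULL | NULL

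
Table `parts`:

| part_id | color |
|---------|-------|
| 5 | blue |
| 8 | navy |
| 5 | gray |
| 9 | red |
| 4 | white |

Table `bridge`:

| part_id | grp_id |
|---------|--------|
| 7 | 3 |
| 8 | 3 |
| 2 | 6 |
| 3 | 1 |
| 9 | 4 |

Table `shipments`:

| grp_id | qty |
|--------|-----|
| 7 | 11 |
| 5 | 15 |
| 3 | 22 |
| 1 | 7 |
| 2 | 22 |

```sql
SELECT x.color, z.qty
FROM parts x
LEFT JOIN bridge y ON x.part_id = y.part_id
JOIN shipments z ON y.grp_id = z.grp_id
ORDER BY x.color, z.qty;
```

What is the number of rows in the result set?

1

Joins associate left-to-right: parts LEFT JOIN bridge on part_id gives 5 intermediate row(s).
Then INNER JOIN `shipments z` on grp_id: keep only rows whose y.grp_id appears in z.
Result: 1 row(s).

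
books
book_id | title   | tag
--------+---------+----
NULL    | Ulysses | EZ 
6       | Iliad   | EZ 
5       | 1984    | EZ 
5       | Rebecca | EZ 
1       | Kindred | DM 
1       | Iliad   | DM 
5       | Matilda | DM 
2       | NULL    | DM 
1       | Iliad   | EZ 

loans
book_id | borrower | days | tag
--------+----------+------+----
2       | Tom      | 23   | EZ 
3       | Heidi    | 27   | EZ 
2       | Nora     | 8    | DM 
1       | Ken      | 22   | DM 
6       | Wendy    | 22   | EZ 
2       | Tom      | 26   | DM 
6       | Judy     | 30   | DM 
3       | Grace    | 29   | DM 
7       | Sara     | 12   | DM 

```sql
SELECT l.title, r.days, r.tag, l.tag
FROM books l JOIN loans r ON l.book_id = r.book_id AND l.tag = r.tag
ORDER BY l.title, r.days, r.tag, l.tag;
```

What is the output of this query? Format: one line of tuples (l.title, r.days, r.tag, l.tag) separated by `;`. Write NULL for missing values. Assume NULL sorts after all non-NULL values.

INNER JOIN keeps only pairs where the ON condition holds.
Matching on l.book_id = r.book_id AND l.tag = r.tag. A NULL in a compared column never satisfies the condition.
- l[0] book_id=NULL, tag=EZ → no match; dropped.
- l[1] book_id=6, tag=EZ → 1 match(es) in r → 1 row(s).
- l[2] book_id=5, tag=EZ → no match; dropped.
- l[3] book_id=5, tag=EZ → no match; dropped.
- l[4] book_id=1, tag=DM → 1 match(es) in r → 1 row(s).
- l[5] book_id=1, tag=DM → 1 match(es) in r → 1 row(s).
- l[6] book_id=5, tag=DM → no match; dropped.
- l[7] book_id=2, tag=DM → 2 match(es) in r → 2 row(s).
- l[8] book_id=1, tag=EZ → no match; dropped.
After projecting and ordering:
l.title | r.days | r.tag | l.tag
Iliad | 22 | DM | DM
Iliad | 22 | EZ | EZ
Kindred | 22 | DM | DM
NULL | 8 | DM | DM
NULL | 26 | DM | DM

(Iliad, 22, DM, DM); (Iliad, 22, EZ, EZ); (Kindred, 22, DM, DM); (NULL, 8, DM, DM); (NULL, 26, DM, DM)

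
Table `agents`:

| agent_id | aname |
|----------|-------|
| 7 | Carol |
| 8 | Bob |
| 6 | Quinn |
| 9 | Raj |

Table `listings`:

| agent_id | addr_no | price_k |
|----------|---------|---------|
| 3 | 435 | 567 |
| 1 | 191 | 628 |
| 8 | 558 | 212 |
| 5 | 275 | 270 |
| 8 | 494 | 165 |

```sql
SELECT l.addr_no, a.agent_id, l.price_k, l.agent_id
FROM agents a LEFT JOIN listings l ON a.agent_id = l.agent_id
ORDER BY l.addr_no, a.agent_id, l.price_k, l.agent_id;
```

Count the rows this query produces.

5

LEFT JOIN keeps every row from `agents`; unmatched rows get NULL for `listings`'s columns.
Matching on a.agent_id = l.agent_id.
- agent_id=7: no l row matches, row kept with l columns NULL.
- agent_id=8: 2 matching l row(s), so 2 row(s) emitted.
- agent_id=6: no l row matches, row kept with l columns NULL.
- agent_id=9: no l row matches, row kept with l columns NULL.
Total: 2 matched + 3 padded = 5 rows.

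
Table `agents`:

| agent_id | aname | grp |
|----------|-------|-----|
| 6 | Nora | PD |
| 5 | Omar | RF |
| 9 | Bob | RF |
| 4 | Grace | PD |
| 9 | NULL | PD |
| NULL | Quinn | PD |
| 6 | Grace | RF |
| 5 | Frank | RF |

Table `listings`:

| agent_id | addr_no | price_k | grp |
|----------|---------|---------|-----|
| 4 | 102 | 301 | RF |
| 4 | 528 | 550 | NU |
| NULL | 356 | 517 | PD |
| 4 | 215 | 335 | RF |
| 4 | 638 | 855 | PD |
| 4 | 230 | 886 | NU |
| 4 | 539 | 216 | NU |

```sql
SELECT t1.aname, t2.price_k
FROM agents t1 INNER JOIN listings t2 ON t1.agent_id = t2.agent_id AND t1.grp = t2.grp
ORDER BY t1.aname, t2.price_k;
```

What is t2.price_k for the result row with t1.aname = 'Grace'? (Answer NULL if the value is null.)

INNER JOIN keeps only pairs where the ON condition holds.
Matching on t1.agent_id = t2.agent_id AND t1.grp = t2.grp. A NULL in a compared column never satisfies the condition.
- t1 row (agent_id=6, grp=PD): no match → dropped.
- t1 row (agent_id=5, grp=RF): no match → dropped.
- t1 row (agent_id=9, grp=RF): no match → dropped.
- t1 row (agent_id=4, grp=PD): matches 1 t2 row(s) → 1 output row(s).
- t1 row (agent_id=9, grp=PD): no match → dropped.
- t1 row (agent_id=NULL, grp=PD): no match → dropped.
- t1 row (agent_id=6, grp=RF): no match → dropped.
- t1 row (agent_id=5, grp=RF): no match → dropped.

855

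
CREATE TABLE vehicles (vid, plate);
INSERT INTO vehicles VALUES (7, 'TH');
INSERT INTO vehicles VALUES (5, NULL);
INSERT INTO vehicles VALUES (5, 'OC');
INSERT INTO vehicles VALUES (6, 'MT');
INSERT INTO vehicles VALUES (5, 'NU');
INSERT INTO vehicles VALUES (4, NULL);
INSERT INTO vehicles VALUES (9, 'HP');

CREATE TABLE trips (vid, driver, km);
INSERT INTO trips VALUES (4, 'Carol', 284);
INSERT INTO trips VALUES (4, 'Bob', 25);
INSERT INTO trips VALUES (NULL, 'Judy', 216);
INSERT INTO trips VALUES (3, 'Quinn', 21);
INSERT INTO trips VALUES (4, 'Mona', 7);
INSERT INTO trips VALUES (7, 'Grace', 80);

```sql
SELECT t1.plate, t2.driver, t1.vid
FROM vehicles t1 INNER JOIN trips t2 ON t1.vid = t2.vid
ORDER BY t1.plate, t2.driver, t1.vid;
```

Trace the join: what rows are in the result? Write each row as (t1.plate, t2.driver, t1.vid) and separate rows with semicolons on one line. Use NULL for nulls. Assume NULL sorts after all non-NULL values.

INNER JOIN keeps only pairs where the ON condition holds.
Matching on t1.vid = t2.vid. A NULL in a compared column never satisfies the condition.
- t1 row (vid=7): matches 1 t2 row(s) → 1 output row(s).
- t1 row (vid=5): no match → dropped.
- t1 row (vid=5): no match → dropped.
- t1 row (vid=6): no match → dropped.
- t1 row (vid=5): no match → dropped.
- t1 row (vid=4): matches 3 t2 row(s) → 3 output row(s).
- t1 row (vid=9): no match → dropped.
After projecting and ordering:
t1.plate | t2.driver | t1.vid
TH | Grace | 7
NULL | Bob | 4
NULL | Carol | 4
NULL | Mona | 4

(TH, Grace, 7); (NULL, Bob, 4); (NULL, Carol, 4); (NULL, Mona, 4)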